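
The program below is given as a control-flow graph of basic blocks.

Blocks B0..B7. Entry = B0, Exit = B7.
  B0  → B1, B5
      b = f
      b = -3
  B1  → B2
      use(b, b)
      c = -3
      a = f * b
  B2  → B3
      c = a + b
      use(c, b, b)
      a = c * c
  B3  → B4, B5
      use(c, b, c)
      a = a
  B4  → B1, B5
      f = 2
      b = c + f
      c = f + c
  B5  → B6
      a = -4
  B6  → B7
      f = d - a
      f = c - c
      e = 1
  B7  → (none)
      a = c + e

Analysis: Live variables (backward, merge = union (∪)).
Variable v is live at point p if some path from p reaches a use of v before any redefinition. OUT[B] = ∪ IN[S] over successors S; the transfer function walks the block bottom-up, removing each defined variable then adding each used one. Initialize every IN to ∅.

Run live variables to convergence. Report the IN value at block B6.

Answer: {a, c, d}

Trace:
Per-block solution:
  B0: | IN={c, d, f} | OUT={b, c, d, f}
  B1: | IN={b, d, f} | OUT={a, b, d}
  B2: | IN={a, b, d} | OUT={a, b, c, d}
  B3: | IN={a, b, c, d} | OUT={c, d}
  B4: | IN={c, d} | OUT={b, c, d, f}
  B5: | IN={c, d} | OUT={a, c, d}
  B6: | IN={a, c, d} | OUT={c, e}
  B7: | IN={c, e} | OUT={}

Merge at B6: OUT[B6] = IN[B7] = {c, e}
Applying B6's transfer function to that OUT value gives IN[B6] (row B6 above).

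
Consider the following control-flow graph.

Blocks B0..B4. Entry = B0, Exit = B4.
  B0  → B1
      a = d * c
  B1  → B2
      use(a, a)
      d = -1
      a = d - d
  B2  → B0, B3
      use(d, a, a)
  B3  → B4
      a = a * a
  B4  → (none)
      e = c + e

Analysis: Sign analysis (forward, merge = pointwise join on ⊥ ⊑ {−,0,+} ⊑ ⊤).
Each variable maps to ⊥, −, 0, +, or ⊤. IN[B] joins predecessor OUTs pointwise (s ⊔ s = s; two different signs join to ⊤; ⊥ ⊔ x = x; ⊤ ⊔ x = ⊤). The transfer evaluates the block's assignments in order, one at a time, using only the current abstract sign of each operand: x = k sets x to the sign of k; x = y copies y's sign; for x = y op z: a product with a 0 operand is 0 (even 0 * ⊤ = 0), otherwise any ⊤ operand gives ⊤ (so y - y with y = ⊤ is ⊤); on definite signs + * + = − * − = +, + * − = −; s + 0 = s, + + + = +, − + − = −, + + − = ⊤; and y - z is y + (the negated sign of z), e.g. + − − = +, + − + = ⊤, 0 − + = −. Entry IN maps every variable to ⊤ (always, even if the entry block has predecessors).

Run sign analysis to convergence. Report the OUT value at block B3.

Fixpoint table:
  B0: | IN=(all ⊤) | OUT=(all ⊤)
  B1: | IN=(all ⊤) | OUT={d:-; rest ⊤}
  B2: | IN={d:-; rest ⊤} | OUT={d:-; rest ⊤}
  B3: | IN={d:-; rest ⊤} | OUT={d:-; rest ⊤}
  B4: | IN={d:-; rest ⊤} | OUT={d:-; rest ⊤}

Merge at B3: IN[B3] = OUT[B2] = {a: ⊤, b: ⊤, c: ⊤, d: -, e: ⊤, f: ⊤}
Applying B3's transfer function to that IN value gives OUT[B3] (row B3 above).

Answer: {a: ⊤, b: ⊤, c: ⊤, d: -, e: ⊤, f: ⊤}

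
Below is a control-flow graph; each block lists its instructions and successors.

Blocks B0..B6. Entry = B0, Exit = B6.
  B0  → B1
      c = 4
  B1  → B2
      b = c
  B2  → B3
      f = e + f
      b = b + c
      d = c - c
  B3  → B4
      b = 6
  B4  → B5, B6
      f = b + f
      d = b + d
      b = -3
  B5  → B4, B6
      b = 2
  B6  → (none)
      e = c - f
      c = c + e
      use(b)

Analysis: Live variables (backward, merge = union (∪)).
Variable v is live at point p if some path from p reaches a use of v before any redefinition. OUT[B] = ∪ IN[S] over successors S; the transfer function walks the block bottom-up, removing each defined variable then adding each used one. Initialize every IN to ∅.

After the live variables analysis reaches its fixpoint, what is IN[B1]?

Per-block solution:
  B0:   IN={e, f}   OUT={c, e, f}
  B1:   IN={c, e, f}   OUT={b, c, e, f}
  B2:   IN={b, c, e, f}   OUT={c, d, f}
  B3:   IN={c, d, f}   OUT={b, c, d, f}
  B4:   IN={b, c, d, f}   OUT={b, c, d, f}
  B5:   IN={c, d, f}   OUT={b, c, d, f}
  B6:   IN={b, c, f}   OUT={}

Merge at B1: OUT[B1] = IN[B2] = {b, c, e, f}
Applying B1's transfer function to that OUT value gives IN[B1] (row B1 above).

Answer: {c, e, f}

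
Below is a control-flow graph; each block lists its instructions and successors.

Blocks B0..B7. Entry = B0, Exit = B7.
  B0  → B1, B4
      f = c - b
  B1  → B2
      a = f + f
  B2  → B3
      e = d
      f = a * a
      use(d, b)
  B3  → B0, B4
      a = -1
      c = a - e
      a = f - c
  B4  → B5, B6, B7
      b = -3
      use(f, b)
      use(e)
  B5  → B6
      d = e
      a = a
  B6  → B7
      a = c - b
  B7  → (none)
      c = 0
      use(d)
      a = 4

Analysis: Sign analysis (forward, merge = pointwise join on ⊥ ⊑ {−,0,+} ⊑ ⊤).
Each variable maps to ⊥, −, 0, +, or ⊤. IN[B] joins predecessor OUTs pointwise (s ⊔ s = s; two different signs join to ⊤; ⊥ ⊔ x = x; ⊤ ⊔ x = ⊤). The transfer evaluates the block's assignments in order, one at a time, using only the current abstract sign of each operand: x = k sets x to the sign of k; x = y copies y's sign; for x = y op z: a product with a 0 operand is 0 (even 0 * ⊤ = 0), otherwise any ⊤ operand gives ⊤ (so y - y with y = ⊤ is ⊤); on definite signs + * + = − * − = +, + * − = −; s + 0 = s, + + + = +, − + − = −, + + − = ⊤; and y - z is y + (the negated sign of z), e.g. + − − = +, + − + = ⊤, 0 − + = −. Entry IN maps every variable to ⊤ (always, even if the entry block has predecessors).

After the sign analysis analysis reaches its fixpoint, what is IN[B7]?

Converged values:
  B0: | IN=(all ⊤) | OUT=(all ⊤)
  B1: | IN=(all ⊤) | OUT=(all ⊤)
  B2: | IN=(all ⊤) | OUT=(all ⊤)
  B3: | IN=(all ⊤) | OUT=(all ⊤)
  B4: | IN=(all ⊤) | OUT={b:-; rest ⊤}
  B5: | IN={b:-; rest ⊤} | OUT={b:-; rest ⊤}
  B6: | IN={b:-; rest ⊤} | OUT={b:-; rest ⊤}
  B7: | IN={b:-; rest ⊤} | OUT={a:+, b:-, c:0; rest ⊤}

Merge at B7: IN[B7] = OUT[B4] ⊔ OUT[B6] = {a: ⊤, b: -, c: ⊤, d: ⊤, e: ⊤, f: ⊤}

Answer: {a: ⊤, b: -, c: ⊤, d: ⊤, e: ⊤, f: ⊤}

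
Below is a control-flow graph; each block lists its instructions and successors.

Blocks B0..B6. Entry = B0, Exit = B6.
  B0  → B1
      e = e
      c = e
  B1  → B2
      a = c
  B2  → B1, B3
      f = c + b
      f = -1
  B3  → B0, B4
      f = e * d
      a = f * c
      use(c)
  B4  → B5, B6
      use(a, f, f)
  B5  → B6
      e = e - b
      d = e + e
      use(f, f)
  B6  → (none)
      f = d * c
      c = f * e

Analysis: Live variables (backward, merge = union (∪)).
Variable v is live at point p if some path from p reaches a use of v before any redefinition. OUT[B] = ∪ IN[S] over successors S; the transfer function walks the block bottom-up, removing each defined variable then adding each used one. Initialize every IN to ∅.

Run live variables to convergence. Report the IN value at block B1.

Answer: {b, c, d, e}

Derivation:
Fixpoint table:
  B0: | IN={b, d, e} | OUT={b, c, d, e}
  B1: | IN={b, c, d, e} | OUT={b, c, d, e}
  B2: | IN={b, c, d, e} | OUT={b, c, d, e}
  B3: | IN={b, c, d, e} | OUT={a, b, c, d, e, f}
  B4: | IN={a, b, c, d, e, f} | OUT={b, c, d, e, f}
  B5: | IN={b, c, e, f} | OUT={c, d, e}
  B6: | IN={c, d, e} | OUT={}

Merge at B1: OUT[B1] = IN[B2] = {b, c, d, e}
Applying B1's transfer function to that OUT value gives IN[B1] (row B1 above).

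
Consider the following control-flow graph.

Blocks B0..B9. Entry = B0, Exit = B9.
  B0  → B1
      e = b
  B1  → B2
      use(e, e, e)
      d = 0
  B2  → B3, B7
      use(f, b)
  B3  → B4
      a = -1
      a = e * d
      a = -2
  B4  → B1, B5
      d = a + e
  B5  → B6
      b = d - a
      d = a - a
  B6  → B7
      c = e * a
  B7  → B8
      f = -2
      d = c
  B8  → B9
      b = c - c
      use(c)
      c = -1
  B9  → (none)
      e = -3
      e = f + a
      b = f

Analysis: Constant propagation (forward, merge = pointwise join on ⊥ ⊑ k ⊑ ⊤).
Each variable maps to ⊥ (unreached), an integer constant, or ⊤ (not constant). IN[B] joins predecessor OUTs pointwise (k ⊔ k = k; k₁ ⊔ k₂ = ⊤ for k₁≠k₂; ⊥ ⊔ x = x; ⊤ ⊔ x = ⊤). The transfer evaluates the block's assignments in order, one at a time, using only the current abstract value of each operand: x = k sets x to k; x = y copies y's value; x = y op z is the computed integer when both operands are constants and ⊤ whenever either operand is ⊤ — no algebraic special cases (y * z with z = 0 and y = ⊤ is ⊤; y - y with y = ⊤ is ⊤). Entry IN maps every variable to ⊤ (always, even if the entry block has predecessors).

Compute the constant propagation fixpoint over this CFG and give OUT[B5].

Fixpoint table:
  B0:   IN=(all ⊤)   OUT=(all ⊤)
  B1:   IN=(all ⊤)   OUT={d:0; rest ⊤}
  B2:   IN={d:0; rest ⊤}   OUT={d:0; rest ⊤}
  B3:   IN={d:0; rest ⊤}   OUT={a:-2, d:0; rest ⊤}
  B4:   IN={a:-2, d:0; rest ⊤}   OUT={a:-2; rest ⊤}
  B5:   IN={a:-2; rest ⊤}   OUT={a:-2, d:0; rest ⊤}
  B6:   IN={a:-2, d:0; rest ⊤}   OUT={a:-2, d:0; rest ⊤}
  B7:   IN={d:0; rest ⊤}   OUT={f:-2; rest ⊤}
  B8:   IN={f:-2; rest ⊤}   OUT={c:-1, f:-2; rest ⊤}
  B9:   IN={c:-1, f:-2; rest ⊤}   OUT={b:-2, c:-1, f:-2; rest ⊤}

Merge at B5: IN[B5] = OUT[B4] = {a: -2, b: ⊤, c: ⊤, d: ⊤, e: ⊤, f: ⊤}
Applying B5's transfer function to that IN value gives OUT[B5] (row B5 above).

Answer: {a: -2, b: ⊤, c: ⊤, d: 0, e: ⊤, f: ⊤}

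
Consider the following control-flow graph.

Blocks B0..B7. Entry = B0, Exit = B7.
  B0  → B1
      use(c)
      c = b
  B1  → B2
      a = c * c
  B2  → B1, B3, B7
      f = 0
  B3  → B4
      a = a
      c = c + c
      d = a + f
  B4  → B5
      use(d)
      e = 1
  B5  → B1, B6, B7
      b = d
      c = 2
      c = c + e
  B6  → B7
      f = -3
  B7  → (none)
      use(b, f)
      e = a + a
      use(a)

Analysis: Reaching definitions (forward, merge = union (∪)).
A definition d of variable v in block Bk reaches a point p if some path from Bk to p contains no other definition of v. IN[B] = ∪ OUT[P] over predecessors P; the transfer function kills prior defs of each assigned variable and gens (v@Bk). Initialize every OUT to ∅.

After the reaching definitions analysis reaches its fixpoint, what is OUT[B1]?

Converged values:
  B0:   IN={}   OUT={c@B0}
  B1:   IN={a@B1, a@B3, b@B5, c@B0, c@B5, d@B3, e@B4, f@B2}   OUT={a@B1, b@B5, c@B0, c@B5, d@B3, e@B4, f@B2}
  B2:   IN={a@B1, b@B5, c@B0, c@B5, d@B3, e@B4, f@B2}   OUT={a@B1, b@B5, c@B0, c@B5, d@B3, e@B4, f@B2}
  B3:   IN={a@B1, b@B5, c@B0, c@B5, d@B3, e@B4, f@B2}   OUT={a@B3, b@B5, c@B3, d@B3, e@B4, f@B2}
  B4:   IN={a@B3, b@B5, c@B3, d@B3, e@B4, f@B2}   OUT={a@B3, b@B5, c@B3, d@B3, e@B4, f@B2}
  B5:   IN={a@B3, b@B5, c@B3, d@B3, e@B4, f@B2}   OUT={a@B3, b@B5, c@B5, d@B3, e@B4, f@B2}
  B6:   IN={a@B3, b@B5, c@B5, d@B3, e@B4, f@B2}   OUT={a@B3, b@B5, c@B5, d@B3, e@B4, f@B6}
  B7:   IN={a@B1, a@B3, b@B5, c@B0, c@B5, d@B3, e@B4, f@B2, f@B6}   OUT={a@B1, a@B3, b@B5, c@B0, c@B5, d@B3, e@B7, f@B2, f@B6}

Merge at B1: IN[B1] = OUT[B0] ⊔ OUT[B2] ⊔ OUT[B5] = {a@B1, a@B3, b@B5, c@B0, c@B5, d@B3, e@B4, f@B2}
Applying B1's transfer function to that IN value gives OUT[B1] (row B1 above).

Answer: {a@B1, b@B5, c@B0, c@B5, d@B3, e@B4, f@B2}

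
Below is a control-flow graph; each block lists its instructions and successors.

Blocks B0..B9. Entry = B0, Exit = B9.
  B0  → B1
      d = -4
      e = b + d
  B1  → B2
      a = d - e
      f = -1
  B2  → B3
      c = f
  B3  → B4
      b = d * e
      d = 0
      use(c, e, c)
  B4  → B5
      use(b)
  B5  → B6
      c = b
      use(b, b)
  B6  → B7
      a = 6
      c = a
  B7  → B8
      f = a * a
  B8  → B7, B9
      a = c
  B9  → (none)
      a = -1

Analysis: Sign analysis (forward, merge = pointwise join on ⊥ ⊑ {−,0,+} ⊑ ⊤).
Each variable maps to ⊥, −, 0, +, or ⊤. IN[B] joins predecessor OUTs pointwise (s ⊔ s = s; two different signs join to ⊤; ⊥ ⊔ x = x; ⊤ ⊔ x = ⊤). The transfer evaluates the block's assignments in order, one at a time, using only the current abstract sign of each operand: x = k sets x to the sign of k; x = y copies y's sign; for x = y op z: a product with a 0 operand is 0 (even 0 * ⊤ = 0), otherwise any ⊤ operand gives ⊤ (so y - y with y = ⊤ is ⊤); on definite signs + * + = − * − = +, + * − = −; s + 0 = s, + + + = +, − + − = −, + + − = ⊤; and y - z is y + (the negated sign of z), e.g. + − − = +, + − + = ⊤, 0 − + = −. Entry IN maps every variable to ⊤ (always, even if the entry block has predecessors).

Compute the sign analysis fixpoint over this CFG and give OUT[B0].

Answer: {a: ⊤, b: ⊤, c: ⊤, d: -, e: ⊤, f: ⊤}

Trace:
Converged values:
  B0:   IN=(all ⊤)   OUT={d:-; rest ⊤}
  B1:   IN={d:-; rest ⊤}   OUT={d:-, f:-; rest ⊤}
  B2:   IN={d:-, f:-; rest ⊤}   OUT={c:-, d:-, f:-; rest ⊤}
  B3:   IN={c:-, d:-, f:-; rest ⊤}   OUT={c:-, d:0, f:-; rest ⊤}
  B4:   IN={c:-, d:0, f:-; rest ⊤}   OUT={c:-, d:0, f:-; rest ⊤}
  B5:   IN={c:-, d:0, f:-; rest ⊤}   OUT={d:0, f:-; rest ⊤}
  B6:   IN={d:0, f:-; rest ⊤}   OUT={a:+, c:+, d:0, f:-; rest ⊤}
  B7:   IN={a:+, c:+, d:0; rest ⊤}   OUT={a:+, c:+, d:0, f:+; rest ⊤}
  B8:   IN={a:+, c:+, d:0, f:+; rest ⊤}   OUT={a:+, c:+, d:0, f:+; rest ⊤}
  B9:   IN={a:+, c:+, d:0, f:+; rest ⊤}   OUT={a:-, c:+, d:0, f:+; rest ⊤}

B0 is the boundary node: IN[B0] = {a: ⊤, b: ⊤, c: ⊤, d: ⊤, e: ⊤, f: ⊤}
Applying B0's transfer function to that IN value gives OUT[B0] (row B0 above).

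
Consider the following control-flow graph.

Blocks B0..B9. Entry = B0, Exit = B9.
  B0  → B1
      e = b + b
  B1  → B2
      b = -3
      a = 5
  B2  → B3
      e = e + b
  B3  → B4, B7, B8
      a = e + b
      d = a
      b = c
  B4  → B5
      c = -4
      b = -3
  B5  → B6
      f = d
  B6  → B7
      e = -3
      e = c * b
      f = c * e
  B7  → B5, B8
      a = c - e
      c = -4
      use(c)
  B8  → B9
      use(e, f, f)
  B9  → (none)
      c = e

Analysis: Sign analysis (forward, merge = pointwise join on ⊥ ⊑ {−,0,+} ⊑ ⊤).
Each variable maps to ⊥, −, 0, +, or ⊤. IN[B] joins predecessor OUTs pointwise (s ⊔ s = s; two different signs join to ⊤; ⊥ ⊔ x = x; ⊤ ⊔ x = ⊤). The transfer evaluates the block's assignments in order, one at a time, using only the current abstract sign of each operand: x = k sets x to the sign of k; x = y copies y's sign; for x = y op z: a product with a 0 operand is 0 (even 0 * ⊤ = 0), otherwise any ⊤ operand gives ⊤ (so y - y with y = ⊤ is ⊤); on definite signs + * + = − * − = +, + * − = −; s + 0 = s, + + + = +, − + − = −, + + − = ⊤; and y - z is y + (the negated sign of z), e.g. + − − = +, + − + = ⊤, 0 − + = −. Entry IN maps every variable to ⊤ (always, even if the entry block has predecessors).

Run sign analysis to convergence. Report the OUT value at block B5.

Answer: {a: ⊤, b: ⊤, c: -, d: ⊤, e: ⊤, f: ⊤}

Working:
Converged values:
  B0: | IN=(all ⊤) | OUT=(all ⊤)
  B1: | IN=(all ⊤) | OUT={a:+, b:-; rest ⊤}
  B2: | IN={a:+, b:-; rest ⊤} | OUT={a:+, b:-; rest ⊤}
  B3: | IN={a:+, b:-; rest ⊤} | OUT=(all ⊤)
  B4: | IN=(all ⊤) | OUT={b:-, c:-; rest ⊤}
  B5: | IN={c:-; rest ⊤} | OUT={c:-; rest ⊤}
  B6: | IN={c:-; rest ⊤} | OUT={c:-; rest ⊤}
  B7: | IN=(all ⊤) | OUT={c:-; rest ⊤}
  B8: | IN=(all ⊤) | OUT=(all ⊤)
  B9: | IN=(all ⊤) | OUT=(all ⊤)

Merge at B5: IN[B5] = OUT[B4] ⊔ OUT[B7] = {a: ⊤, b: ⊤, c: -, d: ⊤, e: ⊤, f: ⊤}
Applying B5's transfer function to that IN value gives OUT[B5] (row B5 above).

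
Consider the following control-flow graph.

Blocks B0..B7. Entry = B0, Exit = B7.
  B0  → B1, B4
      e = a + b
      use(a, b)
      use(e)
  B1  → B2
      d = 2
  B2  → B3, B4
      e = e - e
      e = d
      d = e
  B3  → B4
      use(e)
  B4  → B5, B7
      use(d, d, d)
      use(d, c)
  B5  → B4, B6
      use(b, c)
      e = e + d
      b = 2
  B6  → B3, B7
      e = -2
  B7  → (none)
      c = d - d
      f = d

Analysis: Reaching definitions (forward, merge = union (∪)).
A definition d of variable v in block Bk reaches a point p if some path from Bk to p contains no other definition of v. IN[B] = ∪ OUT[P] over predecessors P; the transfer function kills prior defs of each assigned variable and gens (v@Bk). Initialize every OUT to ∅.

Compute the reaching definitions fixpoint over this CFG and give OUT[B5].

Converged values:
  B0:  IN={}  OUT={e@B0}
  B1:  IN={e@B0}  OUT={d@B1, e@B0}
  B2:  IN={d@B1, e@B0}  OUT={d@B2, e@B2}
  B3:  IN={b@B5, d@B2, e@B2, e@B6}  OUT={b@B5, d@B2, e@B2, e@B6}
  B4:  IN={b@B5, d@B2, e@B0, e@B2, e@B5, e@B6}  OUT={b@B5, d@B2, e@B0, e@B2, e@B5, e@B6}
  B5:  IN={b@B5, d@B2, e@B0, e@B2, e@B5, e@B6}  OUT={b@B5, d@B2, e@B5}
  B6:  IN={b@B5, d@B2, e@B5}  OUT={b@B5, d@B2, e@B6}
  B7:  IN={b@B5, d@B2, e@B0, e@B2, e@B5, e@B6}  OUT={b@B5, c@B7, d@B2, e@B0, e@B2, e@B5, e@B6, f@B7}

Merge at B5: IN[B5] = OUT[B4] = {b@B5, d@B2, e@B0, e@B2, e@B5, e@B6}
Applying B5's transfer function to that IN value gives OUT[B5] (row B5 above).

Answer: {b@B5, d@B2, e@B5}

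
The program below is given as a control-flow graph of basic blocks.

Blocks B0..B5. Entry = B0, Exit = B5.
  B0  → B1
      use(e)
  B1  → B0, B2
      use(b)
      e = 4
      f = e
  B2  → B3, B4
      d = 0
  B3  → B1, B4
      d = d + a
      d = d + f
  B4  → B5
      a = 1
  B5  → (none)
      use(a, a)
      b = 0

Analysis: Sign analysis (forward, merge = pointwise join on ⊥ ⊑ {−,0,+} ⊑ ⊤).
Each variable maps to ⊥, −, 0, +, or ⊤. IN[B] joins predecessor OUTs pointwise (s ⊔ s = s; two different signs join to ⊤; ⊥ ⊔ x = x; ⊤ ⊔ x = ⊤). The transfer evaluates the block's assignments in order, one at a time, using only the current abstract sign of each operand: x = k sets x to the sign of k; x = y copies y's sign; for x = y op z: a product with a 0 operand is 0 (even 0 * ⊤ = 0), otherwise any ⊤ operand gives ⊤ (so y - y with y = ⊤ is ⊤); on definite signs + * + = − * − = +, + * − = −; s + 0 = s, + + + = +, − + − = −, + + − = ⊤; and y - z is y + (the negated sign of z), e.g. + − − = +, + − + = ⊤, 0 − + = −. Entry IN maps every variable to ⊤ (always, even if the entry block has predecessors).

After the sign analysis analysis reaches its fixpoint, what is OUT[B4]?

Answer: {a: +, b: ⊤, c: ⊤, d: ⊤, e: +, f: +}

Derivation:
Converged values:
  B0:   IN=(all ⊤)   OUT=(all ⊤)
  B1:   IN=(all ⊤)   OUT={e:+, f:+; rest ⊤}
  B2:   IN={e:+, f:+; rest ⊤}   OUT={d:0, e:+, f:+; rest ⊤}
  B3:   IN={d:0, e:+, f:+; rest ⊤}   OUT={e:+, f:+; rest ⊤}
  B4:   IN={e:+, f:+; rest ⊤}   OUT={a:+, e:+, f:+; rest ⊤}
  B5:   IN={a:+, e:+, f:+; rest ⊤}   OUT={a:+, b:0, e:+, f:+; rest ⊤}

Merge at B4: IN[B4] = OUT[B2] ⊔ OUT[B3] = {a: ⊤, b: ⊤, c: ⊤, d: ⊤, e: +, f: +}
Applying B4's transfer function to that IN value gives OUT[B4] (row B4 above).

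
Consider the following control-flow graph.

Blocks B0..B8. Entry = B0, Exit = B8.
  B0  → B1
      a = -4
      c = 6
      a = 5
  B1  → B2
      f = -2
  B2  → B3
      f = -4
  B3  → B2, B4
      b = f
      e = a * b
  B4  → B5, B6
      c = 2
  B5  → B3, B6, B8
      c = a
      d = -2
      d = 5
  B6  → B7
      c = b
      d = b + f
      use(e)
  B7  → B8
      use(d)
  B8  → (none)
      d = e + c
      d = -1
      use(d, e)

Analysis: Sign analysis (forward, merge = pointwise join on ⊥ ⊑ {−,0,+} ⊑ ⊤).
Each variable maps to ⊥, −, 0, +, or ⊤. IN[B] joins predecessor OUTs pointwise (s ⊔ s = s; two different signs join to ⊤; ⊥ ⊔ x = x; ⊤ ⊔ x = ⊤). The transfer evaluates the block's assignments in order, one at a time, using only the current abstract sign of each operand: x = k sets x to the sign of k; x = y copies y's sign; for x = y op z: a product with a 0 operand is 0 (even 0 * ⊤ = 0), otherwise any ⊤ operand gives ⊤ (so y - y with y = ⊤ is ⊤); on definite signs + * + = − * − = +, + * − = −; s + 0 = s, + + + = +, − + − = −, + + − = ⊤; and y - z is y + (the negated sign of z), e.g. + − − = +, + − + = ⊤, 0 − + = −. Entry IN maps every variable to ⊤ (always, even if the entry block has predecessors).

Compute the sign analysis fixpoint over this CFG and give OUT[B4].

Converged values:
  B0:  IN=(all ⊤)  OUT={a:+, c:+; rest ⊤}
  B1:  IN={a:+, c:+; rest ⊤}  OUT={a:+, c:+, f:-; rest ⊤}
  B2:  IN={a:+, c:+, f:-; rest ⊤}  OUT={a:+, c:+, f:-; rest ⊤}
  B3:  IN={a:+, c:+, f:-; rest ⊤}  OUT={a:+, b:-, c:+, e:-, f:-; rest ⊤}
  B4:  IN={a:+, b:-, c:+, e:-, f:-; rest ⊤}  OUT={a:+, b:-, c:+, e:-, f:-; rest ⊤}
  B5:  IN={a:+, b:-, c:+, e:-, f:-; rest ⊤}  OUT={a:+, b:-, c:+, d:+, e:-, f:-; rest ⊤}
  B6:  IN={a:+, b:-, c:+, e:-, f:-; rest ⊤}  OUT={a:+, b:-, c:-, d:-, e:-, f:-; rest ⊤}
  B7:  IN={a:+, b:-, c:-, d:-, e:-, f:-; rest ⊤}  OUT={a:+, b:-, c:-, d:-, e:-, f:-; rest ⊤}
  B8:  IN={a:+, b:-, e:-, f:-; rest ⊤}  OUT={a:+, b:-, d:-, e:-, f:-; rest ⊤}

Merge at B4: IN[B4] = OUT[B3] = {a: +, b: -, c: +, d: ⊤, e: -, f: -}
Applying B4's transfer function to that IN value gives OUT[B4] (row B4 above).

Answer: {a: +, b: -, c: +, d: ⊤, e: -, f: -}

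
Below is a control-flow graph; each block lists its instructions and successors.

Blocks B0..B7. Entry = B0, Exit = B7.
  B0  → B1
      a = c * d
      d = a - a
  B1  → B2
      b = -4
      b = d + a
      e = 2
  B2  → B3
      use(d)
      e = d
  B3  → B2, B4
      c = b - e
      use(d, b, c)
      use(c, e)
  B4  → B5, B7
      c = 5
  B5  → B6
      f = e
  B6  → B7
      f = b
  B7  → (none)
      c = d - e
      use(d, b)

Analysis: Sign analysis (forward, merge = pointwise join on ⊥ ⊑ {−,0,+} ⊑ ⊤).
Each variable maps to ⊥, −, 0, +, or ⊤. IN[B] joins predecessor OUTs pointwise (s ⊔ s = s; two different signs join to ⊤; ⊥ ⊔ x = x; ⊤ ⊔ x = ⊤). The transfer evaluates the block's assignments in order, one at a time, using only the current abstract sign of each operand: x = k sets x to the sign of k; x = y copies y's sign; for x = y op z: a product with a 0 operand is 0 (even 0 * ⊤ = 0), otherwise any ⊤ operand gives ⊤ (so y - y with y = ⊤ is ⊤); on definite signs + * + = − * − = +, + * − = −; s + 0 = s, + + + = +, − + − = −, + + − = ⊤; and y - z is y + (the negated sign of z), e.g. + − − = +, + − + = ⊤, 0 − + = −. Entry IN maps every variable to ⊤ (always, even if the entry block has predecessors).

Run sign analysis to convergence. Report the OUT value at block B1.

Answer: {a: ⊤, b: ⊤, c: ⊤, d: ⊤, e: +, f: ⊤}

Derivation:
Per-block solution:
  B0:   IN=(all ⊤)   OUT=(all ⊤)
  B1:   IN=(all ⊤)   OUT={e:+; rest ⊤}
  B2:   IN=(all ⊤)   OUT=(all ⊤)
  B3:   IN=(all ⊤)   OUT=(all ⊤)
  B4:   IN=(all ⊤)   OUT={c:+; rest ⊤}
  B5:   IN={c:+; rest ⊤}   OUT={c:+; rest ⊤}
  B6:   IN={c:+; rest ⊤}   OUT={c:+; rest ⊤}
  B7:   IN={c:+; rest ⊤}   OUT=(all ⊤)

Merge at B1: IN[B1] = OUT[B0] = {a: ⊤, b: ⊤, c: ⊤, d: ⊤, e: ⊤, f: ⊤}
Applying B1's transfer function to that IN value gives OUT[B1] (row B1 above).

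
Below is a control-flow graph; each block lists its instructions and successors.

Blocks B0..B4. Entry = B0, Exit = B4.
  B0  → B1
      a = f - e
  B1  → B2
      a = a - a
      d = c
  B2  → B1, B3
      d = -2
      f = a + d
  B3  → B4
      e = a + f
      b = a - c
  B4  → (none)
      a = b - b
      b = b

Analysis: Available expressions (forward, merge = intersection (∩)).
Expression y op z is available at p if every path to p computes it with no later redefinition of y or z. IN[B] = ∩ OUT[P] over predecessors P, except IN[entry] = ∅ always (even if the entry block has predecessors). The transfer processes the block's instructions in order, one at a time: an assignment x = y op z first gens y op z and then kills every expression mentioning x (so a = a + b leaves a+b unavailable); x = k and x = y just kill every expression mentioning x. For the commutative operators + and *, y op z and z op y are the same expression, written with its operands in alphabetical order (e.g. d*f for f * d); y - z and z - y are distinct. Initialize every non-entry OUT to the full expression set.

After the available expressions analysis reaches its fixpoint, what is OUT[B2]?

Answer: {a+d}

Trace:
Converged values:
  B0: | IN={} | OUT={f-e}
  B1: | IN={} | OUT={}
  B2: | IN={} | OUT={a+d}
  B3: | IN={a+d} | OUT={a+d, a+f, a-c}
  B4: | IN={a+d, a+f, a-c} | OUT={}

Merge at B2: IN[B2] = OUT[B1] = {}
Applying B2's transfer function to that IN value gives OUT[B2] (row B2 above).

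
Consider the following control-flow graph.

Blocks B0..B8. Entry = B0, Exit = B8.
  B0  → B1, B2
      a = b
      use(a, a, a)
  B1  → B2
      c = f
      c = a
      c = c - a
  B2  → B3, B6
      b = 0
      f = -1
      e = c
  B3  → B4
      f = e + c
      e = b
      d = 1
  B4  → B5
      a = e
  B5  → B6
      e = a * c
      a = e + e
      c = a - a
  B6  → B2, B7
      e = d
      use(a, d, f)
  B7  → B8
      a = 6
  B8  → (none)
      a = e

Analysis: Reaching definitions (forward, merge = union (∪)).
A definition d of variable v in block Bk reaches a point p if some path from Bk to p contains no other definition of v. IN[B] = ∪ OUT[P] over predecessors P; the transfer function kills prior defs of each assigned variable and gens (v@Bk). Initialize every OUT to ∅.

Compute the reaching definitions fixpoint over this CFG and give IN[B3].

Answer: {a@B0, a@B5, b@B2, c@B1, c@B5, d@B3, e@B2, f@B2}

Trace:
Fixpoint table:
  B0:  IN={}  OUT={a@B0}
  B1:  IN={a@B0}  OUT={a@B0, c@B1}
  B2:  IN={a@B0, a@B5, b@B2, c@B1, c@B5, d@B3, e@B6, f@B2, f@B3}  OUT={a@B0, a@B5, b@B2, c@B1, c@B5, d@B3, e@B2, f@B2}
  B3:  IN={a@B0, a@B5, b@B2, c@B1, c@B5, d@B3, e@B2, f@B2}  OUT={a@B0, a@B5, b@B2, c@B1, c@B5, d@B3, e@B3, f@B3}
  B4:  IN={a@B0, a@B5, b@B2, c@B1, c@B5, d@B3, e@B3, f@B3}  OUT={a@B4, b@B2, c@B1, c@B5, d@B3, e@B3, f@B3}
  B5:  IN={a@B4, b@B2, c@B1, c@B5, d@B3, e@B3, f@B3}  OUT={a@B5, b@B2, c@B5, d@B3, e@B5, f@B3}
  B6:  IN={a@B0, a@B5, b@B2, c@B1, c@B5, d@B3, e@B2, e@B5, f@B2, f@B3}  OUT={a@B0, a@B5, b@B2, c@B1, c@B5, d@B3, e@B6, f@B2, f@B3}
  B7:  IN={a@B0, a@B5, b@B2, c@B1, c@B5, d@B3, e@B6, f@B2, f@B3}  OUT={a@B7, b@B2, c@B1, c@B5, d@B3, e@B6, f@B2, f@B3}
  B8:  IN={a@B7, b@B2, c@B1, c@B5, d@B3, e@B6, f@B2, f@B3}  OUT={a@B8, b@B2, c@B1, c@B5, d@B3, e@B6, f@B2, f@B3}

Merge at B3: IN[B3] = OUT[B2] = {a@B0, a@B5, b@B2, c@B1, c@B5, d@B3, e@B2, f@B2}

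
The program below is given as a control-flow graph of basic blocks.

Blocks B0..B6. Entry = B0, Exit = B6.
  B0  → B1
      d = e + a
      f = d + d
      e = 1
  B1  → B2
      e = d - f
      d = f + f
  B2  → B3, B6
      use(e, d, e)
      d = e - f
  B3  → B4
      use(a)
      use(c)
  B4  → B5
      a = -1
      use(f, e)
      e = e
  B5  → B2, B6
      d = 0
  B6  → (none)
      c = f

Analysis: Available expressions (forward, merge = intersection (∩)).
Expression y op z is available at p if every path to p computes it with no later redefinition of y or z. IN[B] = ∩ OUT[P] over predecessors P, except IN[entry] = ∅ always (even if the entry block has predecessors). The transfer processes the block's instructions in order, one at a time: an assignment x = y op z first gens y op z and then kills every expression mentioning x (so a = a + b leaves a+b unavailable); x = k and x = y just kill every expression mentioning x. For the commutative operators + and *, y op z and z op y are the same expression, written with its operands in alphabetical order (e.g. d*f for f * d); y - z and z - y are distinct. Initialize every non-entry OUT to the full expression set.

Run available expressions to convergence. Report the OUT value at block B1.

Answer: {f+f}

Working:
Per-block solution:
  B0:   IN={}   OUT={d+d}
  B1:   IN={d+d}   OUT={f+f}
  B2:   IN={f+f}   OUT={e-f, f+f}
  B3:   IN={e-f, f+f}   OUT={e-f, f+f}
  B4:   IN={e-f, f+f}   OUT={f+f}
  B5:   IN={f+f}   OUT={f+f}
  B6:   IN={f+f}   OUT={f+f}

Merge at B1: IN[B1] = OUT[B0] = {d+d}
Applying B1's transfer function to that IN value gives OUT[B1] (row B1 above).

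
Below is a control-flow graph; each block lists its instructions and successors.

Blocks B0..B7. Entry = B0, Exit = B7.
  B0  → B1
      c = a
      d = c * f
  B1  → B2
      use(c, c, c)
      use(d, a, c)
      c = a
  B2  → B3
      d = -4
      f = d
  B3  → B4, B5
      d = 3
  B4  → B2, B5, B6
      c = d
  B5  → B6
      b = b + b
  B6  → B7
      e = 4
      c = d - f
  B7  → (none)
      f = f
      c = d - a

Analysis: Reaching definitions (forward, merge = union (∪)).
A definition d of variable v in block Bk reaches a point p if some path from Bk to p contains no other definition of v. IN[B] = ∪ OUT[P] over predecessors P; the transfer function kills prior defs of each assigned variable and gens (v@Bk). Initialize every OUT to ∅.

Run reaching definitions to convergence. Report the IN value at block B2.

Answer: {c@B1, c@B4, d@B0, d@B3, f@B2}

Working:
Fixpoint table:
  B0:  IN={}  OUT={c@B0, d@B0}
  B1:  IN={c@B0, d@B0}  OUT={c@B1, d@B0}
  B2:  IN={c@B1, c@B4, d@B0, d@B3, f@B2}  OUT={c@B1, c@B4, d@B2, f@B2}
  B3:  IN={c@B1, c@B4, d@B2, f@B2}  OUT={c@B1, c@B4, d@B3, f@B2}
  B4:  IN={c@B1, c@B4, d@B3, f@B2}  OUT={c@B4, d@B3, f@B2}
  B5:  IN={c@B1, c@B4, d@B3, f@B2}  OUT={b@B5, c@B1, c@B4, d@B3, f@B2}
  B6:  IN={b@B5, c@B1, c@B4, d@B3, f@B2}  OUT={b@B5, c@B6, d@B3, e@B6, f@B2}
  B7:  IN={b@B5, c@B6, d@B3, e@B6, f@B2}  OUT={b@B5, c@B7, d@B3, e@B6, f@B7}

Merge at B2: IN[B2] = OUT[B1] ⊔ OUT[B4] = {c@B1, c@B4, d@B0, d@B3, f@B2}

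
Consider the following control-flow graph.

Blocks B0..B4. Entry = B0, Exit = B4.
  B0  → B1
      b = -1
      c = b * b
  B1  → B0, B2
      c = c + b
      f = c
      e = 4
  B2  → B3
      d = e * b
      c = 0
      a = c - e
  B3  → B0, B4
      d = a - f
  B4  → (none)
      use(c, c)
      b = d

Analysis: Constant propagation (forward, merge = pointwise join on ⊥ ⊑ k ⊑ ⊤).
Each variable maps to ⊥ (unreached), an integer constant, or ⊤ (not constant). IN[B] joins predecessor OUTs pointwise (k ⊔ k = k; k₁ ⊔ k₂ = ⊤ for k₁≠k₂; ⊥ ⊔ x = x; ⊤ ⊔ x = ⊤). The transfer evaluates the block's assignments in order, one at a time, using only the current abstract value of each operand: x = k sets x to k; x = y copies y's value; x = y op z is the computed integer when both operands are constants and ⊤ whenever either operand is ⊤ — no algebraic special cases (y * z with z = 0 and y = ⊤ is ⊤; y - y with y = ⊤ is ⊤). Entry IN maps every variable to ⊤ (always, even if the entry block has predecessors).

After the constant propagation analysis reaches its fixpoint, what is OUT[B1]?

Answer: {a: ⊤, b: -1, c: 0, d: ⊤, e: 4, f: 0}

Derivation:
Fixpoint table:
  B0:  IN=(all ⊤)  OUT={b:-1, c:1; rest ⊤}
  B1:  IN={b:-1, c:1; rest ⊤}  OUT={b:-1, c:0, e:4, f:0; rest ⊤}
  B2:  IN={b:-1, c:0, e:4, f:0; rest ⊤}  OUT={a:-4, b:-1, c:0, d:-4, e:4, f:0; rest ⊤}
  B3:  IN={a:-4, b:-1, c:0, d:-4, e:4, f:0; rest ⊤}  OUT={a:-4, b:-1, c:0, d:-4, e:4, f:0; rest ⊤}
  B4:  IN={a:-4, b:-1, c:0, d:-4, e:4, f:0; rest ⊤}  OUT={a:-4, b:-4, c:0, d:-4, e:4, f:0; rest ⊤}

Merge at B1: IN[B1] = OUT[B0] = {a: ⊤, b: -1, c: 1, d: ⊤, e: ⊤, f: ⊤}
Applying B1's transfer function to that IN value gives OUT[B1] (row B1 above).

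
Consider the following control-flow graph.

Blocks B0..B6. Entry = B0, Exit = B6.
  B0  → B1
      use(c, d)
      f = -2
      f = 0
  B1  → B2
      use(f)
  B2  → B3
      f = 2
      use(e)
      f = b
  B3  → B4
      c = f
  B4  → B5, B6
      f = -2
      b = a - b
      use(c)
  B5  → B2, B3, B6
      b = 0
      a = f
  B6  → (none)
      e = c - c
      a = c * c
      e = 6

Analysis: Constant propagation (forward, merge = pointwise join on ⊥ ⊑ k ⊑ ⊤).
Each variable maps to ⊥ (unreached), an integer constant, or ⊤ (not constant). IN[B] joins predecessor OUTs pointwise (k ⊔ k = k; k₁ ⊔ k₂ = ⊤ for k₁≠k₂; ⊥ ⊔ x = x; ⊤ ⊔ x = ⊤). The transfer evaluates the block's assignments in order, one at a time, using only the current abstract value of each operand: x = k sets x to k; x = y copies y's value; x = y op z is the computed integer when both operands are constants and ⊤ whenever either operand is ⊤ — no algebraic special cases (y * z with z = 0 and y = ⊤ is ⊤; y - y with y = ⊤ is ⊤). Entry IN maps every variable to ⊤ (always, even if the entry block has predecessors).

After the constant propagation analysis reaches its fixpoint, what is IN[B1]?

Fixpoint table:
  B0:  IN=(all ⊤)  OUT={f:0; rest ⊤}
  B1:  IN={f:0; rest ⊤}  OUT={f:0; rest ⊤}
  B2:  IN=(all ⊤)  OUT=(all ⊤)
  B3:  IN=(all ⊤)  OUT=(all ⊤)
  B4:  IN=(all ⊤)  OUT={f:-2; rest ⊤}
  B5:  IN={f:-2; rest ⊤}  OUT={a:-2, b:0, f:-2; rest ⊤}
  B6:  IN={f:-2; rest ⊤}  OUT={e:6, f:-2; rest ⊤}

Merge at B1: IN[B1] = OUT[B0] = {a: ⊤, b: ⊤, c: ⊤, d: ⊤, e: ⊤, f: 0}

Answer: {a: ⊤, b: ⊤, c: ⊤, d: ⊤, e: ⊤, f: 0}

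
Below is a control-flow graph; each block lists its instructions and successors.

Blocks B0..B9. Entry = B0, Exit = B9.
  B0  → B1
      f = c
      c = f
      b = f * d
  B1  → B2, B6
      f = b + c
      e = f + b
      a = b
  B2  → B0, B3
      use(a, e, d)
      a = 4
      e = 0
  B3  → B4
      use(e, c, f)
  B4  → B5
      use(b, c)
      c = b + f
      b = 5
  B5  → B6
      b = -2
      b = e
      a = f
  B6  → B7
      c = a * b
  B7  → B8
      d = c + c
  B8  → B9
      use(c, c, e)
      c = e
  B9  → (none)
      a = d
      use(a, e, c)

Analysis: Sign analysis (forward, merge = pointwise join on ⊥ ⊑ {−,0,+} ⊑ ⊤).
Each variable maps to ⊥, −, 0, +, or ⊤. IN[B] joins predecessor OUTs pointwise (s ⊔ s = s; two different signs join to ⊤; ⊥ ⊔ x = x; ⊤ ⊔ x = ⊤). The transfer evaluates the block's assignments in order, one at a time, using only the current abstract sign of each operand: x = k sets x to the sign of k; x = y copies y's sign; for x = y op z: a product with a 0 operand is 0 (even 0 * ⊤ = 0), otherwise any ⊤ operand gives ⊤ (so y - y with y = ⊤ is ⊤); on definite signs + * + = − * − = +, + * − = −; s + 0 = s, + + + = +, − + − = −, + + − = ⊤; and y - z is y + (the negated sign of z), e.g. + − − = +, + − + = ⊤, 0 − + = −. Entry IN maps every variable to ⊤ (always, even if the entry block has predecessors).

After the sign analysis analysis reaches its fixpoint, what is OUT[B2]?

Fixpoint table:
  B0:  IN=(all ⊤)  OUT=(all ⊤)
  B1:  IN=(all ⊤)  OUT=(all ⊤)
  B2:  IN=(all ⊤)  OUT={a:+, e:0; rest ⊤}
  B3:  IN={a:+, e:0; rest ⊤}  OUT={a:+, e:0; rest ⊤}
  B4:  IN={a:+, e:0; rest ⊤}  OUT={a:+, b:+, e:0; rest ⊤}
  B5:  IN={a:+, b:+, e:0; rest ⊤}  OUT={b:0, e:0; rest ⊤}
  B6:  IN=(all ⊤)  OUT=(all ⊤)
  B7:  IN=(all ⊤)  OUT=(all ⊤)
  B8:  IN=(all ⊤)  OUT=(all ⊤)
  B9:  IN=(all ⊤)  OUT=(all ⊤)

Merge at B2: IN[B2] = OUT[B1] = {a: ⊤, b: ⊤, c: ⊤, d: ⊤, e: ⊤, f: ⊤}
Applying B2's transfer function to that IN value gives OUT[B2] (row B2 above).

Answer: {a: +, b: ⊤, c: ⊤, d: ⊤, e: 0, f: ⊤}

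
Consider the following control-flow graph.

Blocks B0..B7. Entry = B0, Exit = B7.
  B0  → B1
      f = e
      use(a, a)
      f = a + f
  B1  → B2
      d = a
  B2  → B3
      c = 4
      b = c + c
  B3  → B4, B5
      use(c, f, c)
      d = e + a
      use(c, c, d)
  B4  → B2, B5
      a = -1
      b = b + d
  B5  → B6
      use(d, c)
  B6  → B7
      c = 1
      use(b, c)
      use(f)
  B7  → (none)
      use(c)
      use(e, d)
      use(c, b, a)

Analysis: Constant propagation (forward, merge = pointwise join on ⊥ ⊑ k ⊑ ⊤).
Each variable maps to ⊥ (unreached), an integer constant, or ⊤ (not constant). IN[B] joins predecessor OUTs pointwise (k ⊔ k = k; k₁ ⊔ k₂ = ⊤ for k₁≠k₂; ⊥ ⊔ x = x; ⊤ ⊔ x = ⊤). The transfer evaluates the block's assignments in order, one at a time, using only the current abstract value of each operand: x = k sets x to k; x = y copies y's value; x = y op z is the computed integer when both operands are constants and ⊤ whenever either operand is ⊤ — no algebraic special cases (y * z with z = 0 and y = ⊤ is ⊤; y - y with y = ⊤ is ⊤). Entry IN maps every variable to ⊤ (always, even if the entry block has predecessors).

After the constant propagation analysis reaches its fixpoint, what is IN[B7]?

Converged values:
  B0:  IN=(all ⊤)  OUT=(all ⊤)
  B1:  IN=(all ⊤)  OUT=(all ⊤)
  B2:  IN=(all ⊤)  OUT={b:8, c:4; rest ⊤}
  B3:  IN={b:8, c:4; rest ⊤}  OUT={b:8, c:4; rest ⊤}
  B4:  IN={b:8, c:4; rest ⊤}  OUT={a:-1, c:4; rest ⊤}
  B5:  IN={c:4; rest ⊤}  OUT={c:4; rest ⊤}
  B6:  IN={c:4; rest ⊤}  OUT={c:1; rest ⊤}
  B7:  IN={c:1; rest ⊤}  OUT={c:1; rest ⊤}

Merge at B7: IN[B7] = OUT[B6] = {a: ⊤, b: ⊤, c: 1, d: ⊤, e: ⊤, f: ⊤}

Answer: {a: ⊤, b: ⊤, c: 1, d: ⊤, e: ⊤, f: ⊤}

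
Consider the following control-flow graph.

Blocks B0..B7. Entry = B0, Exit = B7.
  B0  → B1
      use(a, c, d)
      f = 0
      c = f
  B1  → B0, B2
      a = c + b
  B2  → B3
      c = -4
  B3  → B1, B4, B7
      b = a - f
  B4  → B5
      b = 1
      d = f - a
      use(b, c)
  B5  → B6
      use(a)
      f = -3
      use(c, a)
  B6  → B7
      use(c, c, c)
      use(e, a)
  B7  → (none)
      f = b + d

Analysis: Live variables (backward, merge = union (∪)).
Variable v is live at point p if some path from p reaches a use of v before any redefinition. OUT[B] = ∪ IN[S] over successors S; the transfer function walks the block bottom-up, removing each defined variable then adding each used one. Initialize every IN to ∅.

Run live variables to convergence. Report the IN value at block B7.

Per-block solution:
  B0:   IN={a, b, c, d, e}   OUT={b, c, d, e, f}
  B1:   IN={b, c, d, e, f}   OUT={a, b, c, d, e, f}
  B2:   IN={a, d, e, f}   OUT={a, c, d, e, f}
  B3:   IN={a, c, d, e, f}   OUT={a, b, c, d, e, f}
  B4:   IN={a, c, e, f}   OUT={a, b, c, d, e}
  B5:   IN={a, b, c, d, e}   OUT={a, b, c, d, e}
  B6:   IN={a, b, c, d, e}   OUT={b, d}
  B7:   IN={b, d}   OUT={}

B7 is the boundary node: OUT[B7] = {}
Applying B7's transfer function to that OUT value gives IN[B7] (row B7 above).

Answer: {b, d}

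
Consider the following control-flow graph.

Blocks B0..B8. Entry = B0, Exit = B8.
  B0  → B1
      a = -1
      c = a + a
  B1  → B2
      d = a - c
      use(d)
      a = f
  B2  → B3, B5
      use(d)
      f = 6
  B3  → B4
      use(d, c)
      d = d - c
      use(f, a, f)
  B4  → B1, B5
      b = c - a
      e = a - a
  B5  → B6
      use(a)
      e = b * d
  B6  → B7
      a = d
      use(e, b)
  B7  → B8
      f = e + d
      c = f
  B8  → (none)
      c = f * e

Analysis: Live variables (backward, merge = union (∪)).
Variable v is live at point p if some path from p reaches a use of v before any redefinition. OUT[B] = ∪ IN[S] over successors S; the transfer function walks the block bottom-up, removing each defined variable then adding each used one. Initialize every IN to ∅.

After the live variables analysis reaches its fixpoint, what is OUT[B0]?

Fixpoint table:
  B0: | IN={b, f} | OUT={a, b, c, f}
  B1: | IN={a, b, c, f} | OUT={a, b, c, d}
  B2: | IN={a, b, c, d} | OUT={a, b, c, d, f}
  B3: | IN={a, c, d, f} | OUT={a, c, d, f}
  B4: | IN={a, c, d, f} | OUT={a, b, c, d, f}
  B5: | IN={a, b, d} | OUT={b, d, e}
  B6: | IN={b, d, e} | OUT={d, e}
  B7: | IN={d, e} | OUT={e, f}
  B8: | IN={e, f} | OUT={}

Merge at B0: OUT[B0] = IN[B1] = {a, b, c, f}

Answer: {a, b, c, f}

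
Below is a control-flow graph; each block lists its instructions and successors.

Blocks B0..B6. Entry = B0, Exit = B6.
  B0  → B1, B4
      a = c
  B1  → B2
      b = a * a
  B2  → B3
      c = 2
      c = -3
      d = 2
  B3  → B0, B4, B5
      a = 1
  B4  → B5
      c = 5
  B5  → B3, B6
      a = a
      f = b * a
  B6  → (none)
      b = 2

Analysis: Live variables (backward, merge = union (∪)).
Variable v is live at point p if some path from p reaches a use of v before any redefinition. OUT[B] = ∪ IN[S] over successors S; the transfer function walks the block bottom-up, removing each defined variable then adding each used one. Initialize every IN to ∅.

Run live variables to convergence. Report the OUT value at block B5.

Answer: {b, c}

Derivation:
Per-block solution:
  B0:  IN={b, c}  OUT={a, b}
  B1:  IN={a}  OUT={b}
  B2:  IN={b}  OUT={b, c}
  B3:  IN={b, c}  OUT={a, b, c}
  B4:  IN={a, b}  OUT={a, b, c}
  B5:  IN={a, b, c}  OUT={b, c}
  B6:  IN={}  OUT={}

Merge at B5: OUT[B5] = IN[B3] ⊔ IN[B6] = {b, c}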